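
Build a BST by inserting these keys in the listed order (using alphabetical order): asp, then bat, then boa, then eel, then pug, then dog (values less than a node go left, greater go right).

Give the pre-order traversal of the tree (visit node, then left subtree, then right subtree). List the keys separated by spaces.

Resulting structure (node: left, right):
  asp: L=–, R=bat
  bat: L=–, R=boa
  boa: L=–, R=eel
  eel: L=dog, R=pug
  pug: L=–, R=–
  dog: L=–, R=–

asp bat boa eel dog pug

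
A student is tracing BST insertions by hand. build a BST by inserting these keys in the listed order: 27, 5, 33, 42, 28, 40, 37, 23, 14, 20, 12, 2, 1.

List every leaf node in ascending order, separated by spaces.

1 12 20 28 37

27: root
5: left child of 27 (depth 1)
33: right child of 27 (depth 1)
42: right child of 33 (depth 2)
28: left child of 33 (depth 2)
40: left child of 42 (depth 3)
37: left child of 40 (depth 4)
23: right child of 5 (depth 2)
14: left child of 23 (depth 3)
20: right child of 14 (depth 4)
12: left child of 14 (depth 4)
2: left child of 5 (depth 2)
1: left child of 2 (depth 3)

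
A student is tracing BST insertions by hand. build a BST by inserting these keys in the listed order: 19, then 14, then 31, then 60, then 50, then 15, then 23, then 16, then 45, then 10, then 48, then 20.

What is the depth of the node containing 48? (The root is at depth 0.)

Insert 19: tree is empty, so 19 becomes the root.
Insert 14: 14 < 19 → go left. Place as left child of 19.
Insert 31: 31 > 19 → go right. Place as right child of 19.
Insert 60: 60 > 19 → go right; 60 > 31 → go right. Place as right child of 31.
Insert 50: 50 > 19 → go right; 50 > 31 → go right; 50 < 60 → go left. Place as left child of 60.
Insert 15: 15 < 19 → go left; 15 > 14 → go right. Place as right child of 14.
Insert 23: 23 > 19 → go right; 23 < 31 → go left. Place as left child of 31.
Insert 16: 16 < 19 → go left; 16 > 14 → go right; 16 > 15 → go right. Place as right child of 15.
Insert 45: 45 > 19 → go right; 45 > 31 → go right; 45 < 60 → go left; 45 < 50 → go left. Place as left child of 50.
Insert 10: 10 < 19 → go left; 10 < 14 → go left. Place as left child of 14.
Insert 48: 48 > 19 → go right; 48 > 31 → go right; 48 < 60 → go left; 48 < 50 → go left; 48 > 45 → go right. Place as right child of 45.
Insert 20: 20 > 19 → go right; 20 < 31 → go left; 20 < 23 → go left. Place as left child of 23.

Path to 48: 19 → 31 → 60 → 50 → 45 → 48, which is 5 edges.

5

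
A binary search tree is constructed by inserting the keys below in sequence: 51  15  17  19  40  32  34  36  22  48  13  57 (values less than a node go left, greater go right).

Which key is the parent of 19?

17

Insert 51: tree is empty, so 51 becomes the root.
Insert 15: 15 < 51 → go left. Place as left child of 51.
Insert 17: 17 < 51 → go left; 17 > 15 → go right. Place as right child of 15.
Insert 19: 19 < 51 → go left; 19 > 15 → go right; 19 > 17 → go right. Place as right child of 17.
Insert 40: 40 < 51 → go left; 40 > 15 → go right; 40 > 17 → go right; 40 > 19 → go right. Place as right child of 19.
Insert 32: 32 < 51 → go left; 32 > 15 → go right; 32 > 17 → go right; 32 > 19 → go right; 32 < 40 → go left. Place as left child of 40.
Insert 34: 34 < 51 → go left; 34 > 15 → go right; 34 > 17 → go right; 34 > 19 → go right; 34 < 40 → go left; 34 > 32 → go right. Place as right child of 32.
Insert 36: 36 < 51 → go left; 36 > 15 → go right; 36 > 17 → go right; 36 > 19 → go right; 36 < 40 → go left; 36 > 32 → go right; 36 > 34 → go right. Place as right child of 34.
Insert 22: 22 < 51 → go left; 22 > 15 → go right; 22 > 17 → go right; 22 > 19 → go right; 22 < 40 → go left; 22 < 32 → go left. Place as left child of 32.
Insert 48: 48 < 51 → go left; 48 > 15 → go right; 48 > 17 → go right; 48 > 19 → go right; 48 > 40 → go right. Place as right child of 40.
Insert 13: 13 < 51 → go left; 13 < 15 → go left. Place as left child of 15.
Insert 57: 57 > 51 → go right. Place as right child of 51.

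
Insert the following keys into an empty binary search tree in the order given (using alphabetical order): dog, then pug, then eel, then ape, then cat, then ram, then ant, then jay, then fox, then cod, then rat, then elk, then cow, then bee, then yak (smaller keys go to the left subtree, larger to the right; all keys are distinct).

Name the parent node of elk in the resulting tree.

Resulting structure (node: left, right):
  dog: L=ape, R=pug
  pug: L=eel, R=ram
  eel: L=–, R=jay
  ape: L=ant, R=cat
  cat: L=bee, R=cod
  ram: L=–, R=rat
  ant: L=–, R=–
  jay: L=fox, R=–
  fox: L=elk, R=–
  cod: L=–, R=cow
  rat: L=–, R=yak
  elk: L=–, R=–
  cow: L=–, R=–
  bee: L=–, R=–
  yak: L=–, R=–

fox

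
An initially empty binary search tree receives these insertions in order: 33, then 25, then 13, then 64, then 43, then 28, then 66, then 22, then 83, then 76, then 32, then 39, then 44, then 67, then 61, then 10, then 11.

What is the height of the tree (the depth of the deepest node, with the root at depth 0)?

Insert 33: tree is empty, so 33 becomes the root.
Insert 25: 25 < 33 → go left. Place as left child of 33.
Insert 13: 13 < 33 → go left; 13 < 25 → go left. Place as left child of 25.
Insert 64: 64 > 33 → go right. Place as right child of 33.
Insert 43: 43 > 33 → go right; 43 < 64 → go left. Place as left child of 64.
Insert 28: 28 < 33 → go left; 28 > 25 → go right. Place as right child of 25.
Insert 66: 66 > 33 → go right; 66 > 64 → go right. Place as right child of 64.
Insert 22: 22 < 33 → go left; 22 < 25 → go left; 22 > 13 → go right. Place as right child of 13.
Insert 83: 83 > 33 → go right; 83 > 64 → go right; 83 > 66 → go right. Place as right child of 66.
Insert 76: 76 > 33 → go right; 76 > 64 → go right; 76 > 66 → go right; 76 < 83 → go left. Place as left child of 83.
Insert 32: 32 < 33 → go left; 32 > 25 → go right; 32 > 28 → go right. Place as right child of 28.
Insert 39: 39 > 33 → go right; 39 < 64 → go left; 39 < 43 → go left. Place as left child of 43.
Insert 44: 44 > 33 → go right; 44 < 64 → go left; 44 > 43 → go right. Place as right child of 43.
Insert 67: 67 > 33 → go right; 67 > 64 → go right; 67 > 66 → go right; 67 < 83 → go left; 67 < 76 → go left. Place as left child of 76.
Insert 61: 61 > 33 → go right; 61 < 64 → go left; 61 > 43 → go right; 61 > 44 → go right. Place as right child of 44.
Insert 10: 10 < 33 → go left; 10 < 25 → go left; 10 < 13 → go left. Place as left child of 13.
Insert 11: 11 < 33 → go left; 11 < 25 → go left; 11 < 13 → go left; 11 > 10 → go right. Place as right child of 10.

The deepest node is 67 at depth 5.

5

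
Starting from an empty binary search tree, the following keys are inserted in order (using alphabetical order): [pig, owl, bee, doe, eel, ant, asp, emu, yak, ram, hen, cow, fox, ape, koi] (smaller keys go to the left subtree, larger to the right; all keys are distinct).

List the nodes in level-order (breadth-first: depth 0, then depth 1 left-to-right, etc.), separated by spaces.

pig: root
owl: left child of pig (depth 1)
bee: left child of owl (depth 2)
doe: right child of bee (depth 3)
eel: right child of doe (depth 4)
ant: left child of bee (depth 3)
asp: right child of ant (depth 4)
emu: right child of eel (depth 5)
yak: right child of pig (depth 1)
ram: left child of yak (depth 2)
hen: right child of emu (depth 6)
cow: left child of doe (depth 4)
fox: left child of hen (depth 7)
ape: left child of asp (depth 5)
koi: right child of hen (depth 7)

pig owl yak bee ram ant doe asp cow eel ape emu hen fox koi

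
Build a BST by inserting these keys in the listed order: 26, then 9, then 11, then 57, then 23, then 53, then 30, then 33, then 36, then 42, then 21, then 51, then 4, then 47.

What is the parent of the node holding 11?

26: root
9: left child of 26 (depth 1)
11: right child of 9 (depth 2)
57: right child of 26 (depth 1)
23: right child of 11 (depth 3)
53: left child of 57 (depth 2)
30: left child of 53 (depth 3)
33: right child of 30 (depth 4)
36: right child of 33 (depth 5)
42: right child of 36 (depth 6)
21: left child of 23 (depth 4)
51: right child of 42 (depth 7)
4: left child of 9 (depth 2)
47: left child of 51 (depth 8)

9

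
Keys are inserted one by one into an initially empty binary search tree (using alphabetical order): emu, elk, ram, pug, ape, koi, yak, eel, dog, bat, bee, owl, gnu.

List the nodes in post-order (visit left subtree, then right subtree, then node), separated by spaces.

bee bat dog eel ape elk gnu owl koi pug yak ram emu

Resulting structure (node: left, right):
  emu: L=elk, R=ram
  elk: L=ape, R=–
  ram: L=pug, R=yak
  pug: L=koi, R=–
  ape: L=–, R=eel
  koi: L=gnu, R=owl
  yak: L=–, R=–
  eel: L=dog, R=–
  dog: L=bat, R=–
  bat: L=–, R=bee
  bee: L=–, R=–
  owl: L=–, R=–
  gnu: L=–, R=–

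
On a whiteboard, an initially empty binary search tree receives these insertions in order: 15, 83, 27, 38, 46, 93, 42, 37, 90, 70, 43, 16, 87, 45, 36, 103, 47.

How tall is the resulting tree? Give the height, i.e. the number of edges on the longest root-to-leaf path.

Resulting structure (node: left, right):
  15: L=–, R=83
  83: L=27, R=93
  27: L=16, R=38
  38: L=37, R=46
  46: L=42, R=70
  93: L=90, R=103
  42: L=–, R=43
  37: L=36, R=–
  90: L=87, R=–
  70: L=47, R=–
  43: L=–, R=45
  16: L=–, R=–
  87: L=–, R=–
  45: L=–, R=–
  36: L=–, R=–
  103: L=–, R=–
  47: L=–, R=–

The deepest node is 45 at depth 7.

7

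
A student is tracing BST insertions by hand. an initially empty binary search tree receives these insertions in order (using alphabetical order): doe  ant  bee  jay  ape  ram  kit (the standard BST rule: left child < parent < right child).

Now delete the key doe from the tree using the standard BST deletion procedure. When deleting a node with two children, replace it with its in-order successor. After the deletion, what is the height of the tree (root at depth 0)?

3

doe: root
ant: left child of doe (depth 1)
bee: right child of ant (depth 2)
jay: right child of doe (depth 1)
ape: left child of bee (depth 3)
ram: right child of jay (depth 2)
kit: left child of ram (depth 3)

Delete doe (two children — replace with in-order successor).
After deletion, deepest node is ape at depth 3.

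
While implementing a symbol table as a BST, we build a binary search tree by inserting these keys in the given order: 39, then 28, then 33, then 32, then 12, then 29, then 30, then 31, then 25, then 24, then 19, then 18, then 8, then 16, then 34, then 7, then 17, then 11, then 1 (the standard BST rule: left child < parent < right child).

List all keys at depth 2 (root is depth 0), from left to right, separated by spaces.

Insert 39: tree is empty, so 39 becomes the root.
Insert 28: 28 < 39 → go left. Place as left child of 39.
Insert 33: 33 < 39 → go left; 33 > 28 → go right. Place as right child of 28.
Insert 32: 32 < 39 → go left; 32 > 28 → go right; 32 < 33 → go left. Place as left child of 33.
Insert 12: 12 < 39 → go left; 12 < 28 → go left. Place as left child of 28.
Insert 29: 29 < 39 → go left; 29 > 28 → go right; 29 < 33 → go left; 29 < 32 → go left. Place as left child of 32.
Insert 30: 30 < 39 → go left; 30 > 28 → go right; 30 < 33 → go left; 30 < 32 → go left; 30 > 29 → go right. Place as right child of 29.
Insert 31: 31 < 39 → go left; 31 > 28 → go right; 31 < 33 → go left; 31 < 32 → go left; 31 > 29 → go right; 31 > 30 → go right. Place as right child of 30.
Insert 25: 25 < 39 → go left; 25 < 28 → go left; 25 > 12 → go right. Place as right child of 12.
Insert 24: 24 < 39 → go left; 24 < 28 → go left; 24 > 12 → go right; 24 < 25 → go left. Place as left child of 25.
Insert 19: 19 < 39 → go left; 19 < 28 → go left; 19 > 12 → go right; 19 < 25 → go left; 19 < 24 → go left. Place as left child of 24.
Insert 18: 18 < 39 → go left; 18 < 28 → go left; 18 > 12 → go right; 18 < 25 → go left; 18 < 24 → go left; 18 < 19 → go left. Place as left child of 19.
Insert 8: 8 < 39 → go left; 8 < 28 → go left; 8 < 12 → go left. Place as left child of 12.
Insert 16: 16 < 39 → go left; 16 < 28 → go left; 16 > 12 → go right; 16 < 25 → go left; 16 < 24 → go left; 16 < 19 → go left; 16 < 18 → go left. Place as left child of 18.
Insert 34: 34 < 39 → go left; 34 > 28 → go right; 34 > 33 → go right. Place as right child of 33.
Insert 7: 7 < 39 → go left; 7 < 28 → go left; 7 < 12 → go left; 7 < 8 → go left. Place as left child of 8.
Insert 17: 17 < 39 → go left; 17 < 28 → go left; 17 > 12 → go right; 17 < 25 → go left; 17 < 24 → go left; 17 < 19 → go left; 17 < 18 → go left; 17 > 16 → go right. Place as right child of 16.
Insert 11: 11 < 39 → go left; 11 < 28 → go left; 11 < 12 → go left; 11 > 8 → go right. Place as right child of 8.
Insert 1: 1 < 39 → go left; 1 < 28 → go left; 1 < 12 → go left; 1 < 8 → go left; 1 < 7 → go left. Place as left child of 7.

12 33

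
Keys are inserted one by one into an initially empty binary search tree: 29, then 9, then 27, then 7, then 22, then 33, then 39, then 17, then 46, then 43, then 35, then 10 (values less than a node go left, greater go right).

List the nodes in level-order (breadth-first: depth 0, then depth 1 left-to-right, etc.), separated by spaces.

29 9 33 7 27 39 22 35 46 17 43 10

Insert 29: tree is empty, so 29 becomes the root.
Insert 9: 9 < 29 → go left. Place as left child of 29.
Insert 27: 27 < 29 → go left; 27 > 9 → go right. Place as right child of 9.
Insert 7: 7 < 29 → go left; 7 < 9 → go left. Place as left child of 9.
Insert 22: 22 < 29 → go left; 22 > 9 → go right; 22 < 27 → go left. Place as left child of 27.
Insert 33: 33 > 29 → go right. Place as right child of 29.
Insert 39: 39 > 29 → go right; 39 > 33 → go right. Place as right child of 33.
Insert 17: 17 < 29 → go left; 17 > 9 → go right; 17 < 27 → go left; 17 < 22 → go left. Place as left child of 22.
Insert 46: 46 > 29 → go right; 46 > 33 → go right; 46 > 39 → go right. Place as right child of 39.
Insert 43: 43 > 29 → go right; 43 > 33 → go right; 43 > 39 → go right; 43 < 46 → go left. Place as left child of 46.
Insert 35: 35 > 29 → go right; 35 > 33 → go right; 35 < 39 → go left. Place as left child of 39.
Insert 10: 10 < 29 → go left; 10 > 9 → go right; 10 < 27 → go left; 10 < 22 → go left; 10 < 17 → go left. Place as left child of 17.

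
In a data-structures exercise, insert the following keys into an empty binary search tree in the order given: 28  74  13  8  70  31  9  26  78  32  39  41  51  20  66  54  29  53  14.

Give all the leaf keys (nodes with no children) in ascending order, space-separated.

28: root
74: right child of 28 (depth 1)
13: left child of 28 (depth 1)
8: left child of 13 (depth 2)
70: left child of 74 (depth 2)
31: left child of 70 (depth 3)
9: right child of 8 (depth 3)
26: right child of 13 (depth 2)
78: right child of 74 (depth 2)
32: right child of 31 (depth 4)
39: right child of 32 (depth 5)
41: right child of 39 (depth 6)
51: right child of 41 (depth 7)
20: left child of 26 (depth 3)
66: right child of 51 (depth 8)
54: left child of 66 (depth 9)
29: left child of 31 (depth 4)
53: left child of 54 (depth 10)
14: left child of 20 (depth 4)

9 14 29 53 78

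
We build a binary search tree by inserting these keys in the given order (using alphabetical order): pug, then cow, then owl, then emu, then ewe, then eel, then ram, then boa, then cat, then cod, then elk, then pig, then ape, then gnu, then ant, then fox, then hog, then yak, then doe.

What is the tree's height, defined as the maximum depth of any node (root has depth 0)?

6

Insert pug: tree is empty, so pug becomes the root.
Insert cow: cow < pug → go left. Place as left child of pug.
Insert owl: owl < pug → go left; owl > cow → go right. Place as right child of cow.
Insert emu: emu < pug → go left; emu > cow → go right; emu < owl → go left. Place as left child of owl.
Insert ewe: ewe < pug → go left; ewe > cow → go right; ewe < owl → go left; ewe > emu → go right. Place as right child of emu.
Insert eel: eel < pug → go left; eel > cow → go right; eel < owl → go left; eel < emu → go left. Place as left child of emu.
Insert ram: ram > pug → go right. Place as right child of pug.
Insert boa: boa < pug → go left; boa < cow → go left. Place as left child of cow.
Insert cat: cat < pug → go left; cat < cow → go left; cat > boa → go right. Place as right child of boa.
Insert cod: cod < pug → go left; cod < cow → go left; cod > boa → go right; cod > cat → go right. Place as right child of cat.
Insert elk: elk < pug → go left; elk > cow → go right; elk < owl → go left; elk < emu → go left; elk > eel → go right. Place as right child of eel.
Insert pig: pig < pug → go left; pig > cow → go right; pig > owl → go right. Place as right child of owl.
Insert ape: ape < pug → go left; ape < cow → go left; ape < boa → go left. Place as left child of boa.
Insert gnu: gnu < pug → go left; gnu > cow → go right; gnu < owl → go left; gnu > emu → go right; gnu > ewe → go right. Place as right child of ewe.
Insert ant: ant < pug → go left; ant < cow → go left; ant < boa → go left; ant < ape → go left. Place as left child of ape.
Insert fox: fox < pug → go left; fox > cow → go right; fox < owl → go left; fox > emu → go right; fox > ewe → go right; fox < gnu → go left. Place as left child of gnu.
Insert hog: hog < pug → go left; hog > cow → go right; hog < owl → go left; hog > emu → go right; hog > ewe → go right; hog > gnu → go right. Place as right child of gnu.
Insert yak: yak > pug → go right; yak > ram → go right. Place as right child of ram.
Insert doe: doe < pug → go left; doe > cow → go right; doe < owl → go left; doe < emu → go left; doe < eel → go left. Place as left child of eel.

The deepest node is fox at depth 6.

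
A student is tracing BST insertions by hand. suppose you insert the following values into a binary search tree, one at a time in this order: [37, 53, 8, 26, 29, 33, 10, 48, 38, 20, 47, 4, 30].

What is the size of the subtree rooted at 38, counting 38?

2

Insert 37: tree is empty, so 37 becomes the root.
Insert 53: 53 > 37 → go right. Place as right child of 37.
Insert 8: 8 < 37 → go left. Place as left child of 37.
Insert 26: 26 < 37 → go left; 26 > 8 → go right. Place as right child of 8.
Insert 29: 29 < 37 → go left; 29 > 8 → go right; 29 > 26 → go right. Place as right child of 26.
Insert 33: 33 < 37 → go left; 33 > 8 → go right; 33 > 26 → go right; 33 > 29 → go right. Place as right child of 29.
Insert 10: 10 < 37 → go left; 10 > 8 → go right; 10 < 26 → go left. Place as left child of 26.
Insert 48: 48 > 37 → go right; 48 < 53 → go left. Place as left child of 53.
Insert 38: 38 > 37 → go right; 38 < 53 → go left; 38 < 48 → go left. Place as left child of 48.
Insert 20: 20 < 37 → go left; 20 > 8 → go right; 20 < 26 → go left; 20 > 10 → go right. Place as right child of 10.
Insert 47: 47 > 37 → go right; 47 < 53 → go left; 47 < 48 → go left; 47 > 38 → go right. Place as right child of 38.
Insert 4: 4 < 37 → go left; 4 < 8 → go left. Place as left child of 8.
Insert 30: 30 < 37 → go left; 30 > 8 → go right; 30 > 26 → go right; 30 > 29 → go right; 30 < 33 → go left. Place as left child of 33.

Subtree rooted at 38 contains: 38, 47 — 2 nodes.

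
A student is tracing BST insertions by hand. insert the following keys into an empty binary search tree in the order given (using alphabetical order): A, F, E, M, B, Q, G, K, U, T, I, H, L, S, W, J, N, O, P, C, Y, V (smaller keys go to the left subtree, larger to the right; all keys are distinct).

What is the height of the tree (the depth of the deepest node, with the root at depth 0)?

6

Insert A: tree is empty, so A becomes the root.
Insert F: F > A → go right. Place as right child of A.
Insert E: E > A → go right; E < F → go left. Place as left child of F.
Insert M: M > A → go right; M > F → go right. Place as right child of F.
Insert B: B > A → go right; B < F → go left; B < E → go left. Place as left child of E.
Insert Q: Q > A → go right; Q > F → go right; Q > M → go right. Place as right child of M.
Insert G: G > A → go right; G > F → go right; G < M → go left. Place as left child of M.
Insert K: K > A → go right; K > F → go right; K < M → go left; K > G → go right. Place as right child of G.
Insert U: U > A → go right; U > F → go right; U > M → go right; U > Q → go right. Place as right child of Q.
Insert T: T > A → go right; T > F → go right; T > M → go right; T > Q → go right; T < U → go left. Place as left child of U.
Insert I: I > A → go right; I > F → go right; I < M → go left; I > G → go right; I < K → go left. Place as left child of K.
Insert H: H > A → go right; H > F → go right; H < M → go left; H > G → go right; H < K → go left; H < I → go left. Place as left child of I.
Insert L: L > A → go right; L > F → go right; L < M → go left; L > G → go right; L > K → go right. Place as right child of K.
Insert S: S > A → go right; S > F → go right; S > M → go right; S > Q → go right; S < U → go left; S < T → go left. Place as left child of T.
Insert W: W > A → go right; W > F → go right; W > M → go right; W > Q → go right; W > U → go right. Place as right child of U.
Insert J: J > A → go right; J > F → go right; J < M → go left; J > G → go right; J < K → go left; J > I → go right. Place as right child of I.
Insert N: N > A → go right; N > F → go right; N > M → go right; N < Q → go left. Place as left child of Q.
Insert O: O > A → go right; O > F → go right; O > M → go right; O < Q → go left; O > N → go right. Place as right child of N.
Insert P: P > A → go right; P > F → go right; P > M → go right; P < Q → go left; P > N → go right; P > O → go right. Place as right child of O.
Insert C: C > A → go right; C < F → go left; C < E → go left; C > B → go right. Place as right child of B.
Insert Y: Y > A → go right; Y > F → go right; Y > M → go right; Y > Q → go right; Y > U → go right; Y > W → go right. Place as right child of W.
Insert V: V > A → go right; V > F → go right; V > M → go right; V > Q → go right; V > U → go right; V < W → go left. Place as left child of W.

The deepest node is H at depth 6.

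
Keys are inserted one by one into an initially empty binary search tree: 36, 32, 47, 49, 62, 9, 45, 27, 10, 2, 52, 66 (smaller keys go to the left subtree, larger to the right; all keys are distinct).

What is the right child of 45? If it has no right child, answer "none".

none

36: root
32: left child of 36 (depth 1)
47: right child of 36 (depth 1)
49: right child of 47 (depth 2)
62: right child of 49 (depth 3)
9: left child of 32 (depth 2)
45: left child of 47 (depth 2)
27: right child of 9 (depth 3)
10: left child of 27 (depth 4)
2: left child of 9 (depth 3)
52: left child of 62 (depth 4)
66: right child of 62 (depth 4)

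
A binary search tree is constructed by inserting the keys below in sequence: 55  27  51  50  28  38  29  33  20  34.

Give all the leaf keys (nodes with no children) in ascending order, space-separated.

20 34

55: root
27: left child of 55 (depth 1)
51: right child of 27 (depth 2)
50: left child of 51 (depth 3)
28: left child of 50 (depth 4)
38: right child of 28 (depth 5)
29: left child of 38 (depth 6)
33: right child of 29 (depth 7)
20: left child of 27 (depth 2)
34: right child of 33 (depth 8)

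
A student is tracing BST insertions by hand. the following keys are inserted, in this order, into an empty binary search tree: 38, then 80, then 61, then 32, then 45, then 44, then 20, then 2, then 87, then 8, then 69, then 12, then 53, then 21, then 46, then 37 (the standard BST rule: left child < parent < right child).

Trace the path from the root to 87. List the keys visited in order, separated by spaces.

38: root
80: right child of 38 (depth 1)
61: left child of 80 (depth 2)
32: left child of 38 (depth 1)
45: left child of 61 (depth 3)
44: left child of 45 (depth 4)
20: left child of 32 (depth 2)
2: left child of 20 (depth 3)
87: right child of 80 (depth 2)
8: right child of 2 (depth 4)
69: right child of 61 (depth 3)
12: right child of 8 (depth 5)
53: right child of 45 (depth 4)
21: right child of 20 (depth 3)
46: left child of 53 (depth 5)
37: right child of 32 (depth 2)

38 80 87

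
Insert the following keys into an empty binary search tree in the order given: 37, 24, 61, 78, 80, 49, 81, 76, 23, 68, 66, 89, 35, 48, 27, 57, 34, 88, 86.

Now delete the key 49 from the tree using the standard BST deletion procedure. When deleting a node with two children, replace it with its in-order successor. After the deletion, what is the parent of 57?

37: root
24: left child of 37 (depth 1)
61: right child of 37 (depth 1)
78: right child of 61 (depth 2)
80: right child of 78 (depth 3)
49: left child of 61 (depth 2)
81: right child of 80 (depth 4)
76: left child of 78 (depth 3)
23: left child of 24 (depth 2)
68: left child of 76 (depth 4)
66: left child of 68 (depth 5)
89: right child of 81 (depth 5)
35: right child of 24 (depth 2)
48: left child of 49 (depth 3)
27: left child of 35 (depth 3)
57: right child of 49 (depth 3)
34: right child of 27 (depth 4)
88: left child of 89 (depth 6)
86: left child of 88 (depth 7)

Delete 49 (two children — replace with in-order successor).
After deletion, 57's parent is 61.

61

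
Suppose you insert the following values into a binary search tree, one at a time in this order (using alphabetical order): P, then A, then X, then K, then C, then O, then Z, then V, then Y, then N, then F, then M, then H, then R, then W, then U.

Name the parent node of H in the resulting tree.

Resulting structure (node: left, right):
  P: L=A, R=X
  A: L=–, R=K
  X: L=V, R=Z
  K: L=C, R=O
  C: L=–, R=F
  O: L=N, R=–
  Z: L=Y, R=–
  V: L=R, R=W
  Y: L=–, R=–
  N: L=M, R=–
  F: L=–, R=H
  M: L=–, R=–
  H: L=–, R=–
  R: L=–, R=U
  W: L=–, R=–
  U: L=–, R=–

F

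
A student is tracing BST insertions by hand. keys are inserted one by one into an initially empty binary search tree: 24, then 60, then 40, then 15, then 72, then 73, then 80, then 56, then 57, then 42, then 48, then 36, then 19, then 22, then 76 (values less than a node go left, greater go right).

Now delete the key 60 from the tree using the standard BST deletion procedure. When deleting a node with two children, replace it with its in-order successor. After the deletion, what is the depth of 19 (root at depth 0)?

2

24: root
60: right child of 24 (depth 1)
40: left child of 60 (depth 2)
15: left child of 24 (depth 1)
72: right child of 60 (depth 2)
73: right child of 72 (depth 3)
80: right child of 73 (depth 4)
56: right child of 40 (depth 3)
57: right child of 56 (depth 4)
42: left child of 56 (depth 4)
48: right child of 42 (depth 5)
36: left child of 40 (depth 3)
19: right child of 15 (depth 2)
22: right child of 19 (depth 3)
76: left child of 80 (depth 5)

Delete 60 (two children — replace with in-order successor).
After deletion, path to 19: 24 → 15 → 19.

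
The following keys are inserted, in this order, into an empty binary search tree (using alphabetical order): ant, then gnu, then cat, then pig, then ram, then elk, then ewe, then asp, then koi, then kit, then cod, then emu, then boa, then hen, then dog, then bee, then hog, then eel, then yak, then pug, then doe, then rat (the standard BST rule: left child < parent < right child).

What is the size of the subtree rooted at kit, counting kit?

3

ant: root
gnu: right child of ant (depth 1)
cat: left child of gnu (depth 2)
pig: right child of gnu (depth 2)
ram: right child of pig (depth 3)
elk: right child of cat (depth 3)
ewe: right child of elk (depth 4)
asp: left child of cat (depth 3)
koi: left child of pig (depth 3)
kit: left child of koi (depth 4)
cod: left child of elk (depth 4)
emu: left child of ewe (depth 5)
boa: right child of asp (depth 4)
hen: left child of kit (depth 5)
dog: right child of cod (depth 5)
bee: left child of boa (depth 5)
hog: right child of hen (depth 6)
eel: right child of dog (depth 6)
yak: right child of ram (depth 4)
pug: left child of ram (depth 4)
doe: left child of dog (depth 6)
rat: left child of yak (depth 5)

Subtree rooted at kit contains: kit, hen, hog — 3 nodes.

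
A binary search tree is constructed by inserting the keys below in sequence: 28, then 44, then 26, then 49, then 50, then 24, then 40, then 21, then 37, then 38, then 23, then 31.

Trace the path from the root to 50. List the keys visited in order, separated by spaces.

Resulting structure (node: left, right):
  28: L=26, R=44
  44: L=40, R=49
  26: L=24, R=–
  49: L=–, R=50
  50: L=–, R=–
  24: L=21, R=–
  40: L=37, R=–
  21: L=–, R=23
  37: L=31, R=38
  38: L=–, R=–
  23: L=–, R=–
  31: L=–, R=–

28 44 49 50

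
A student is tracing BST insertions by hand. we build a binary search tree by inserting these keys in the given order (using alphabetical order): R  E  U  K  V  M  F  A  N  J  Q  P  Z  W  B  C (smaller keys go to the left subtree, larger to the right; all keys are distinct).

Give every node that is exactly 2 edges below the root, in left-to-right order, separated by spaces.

R: root
E: left child of R (depth 1)
U: right child of R (depth 1)
K: right child of E (depth 2)
V: right child of U (depth 2)
M: right child of K (depth 3)
F: left child of K (depth 3)
A: left child of E (depth 2)
N: right child of M (depth 4)
J: right child of F (depth 4)
Q: right child of N (depth 5)
P: left child of Q (depth 6)
Z: right child of V (depth 3)
W: left child of Z (depth 4)
B: right child of A (depth 3)
C: right child of B (depth 4)

A K V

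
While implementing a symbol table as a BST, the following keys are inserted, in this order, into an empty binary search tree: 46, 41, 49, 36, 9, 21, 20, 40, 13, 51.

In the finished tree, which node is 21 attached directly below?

9

46: root
41: left child of 46 (depth 1)
49: right child of 46 (depth 1)
36: left child of 41 (depth 2)
9: left child of 36 (depth 3)
21: right child of 9 (depth 4)
20: left child of 21 (depth 5)
40: right child of 36 (depth 3)
13: left child of 20 (depth 6)
51: right child of 49 (depth 2)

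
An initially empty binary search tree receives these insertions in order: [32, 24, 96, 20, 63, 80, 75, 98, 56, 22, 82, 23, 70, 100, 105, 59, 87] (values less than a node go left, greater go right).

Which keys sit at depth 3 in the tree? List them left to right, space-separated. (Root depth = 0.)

22 56 80 100

32: root
24: left child of 32 (depth 1)
96: right child of 32 (depth 1)
20: left child of 24 (depth 2)
63: left child of 96 (depth 2)
80: right child of 63 (depth 3)
75: left child of 80 (depth 4)
98: right child of 96 (depth 2)
56: left child of 63 (depth 3)
22: right child of 20 (depth 3)
82: right child of 80 (depth 4)
23: right child of 22 (depth 4)
70: left child of 75 (depth 5)
100: right child of 98 (depth 3)
105: right child of 100 (depth 4)
59: right child of 56 (depth 4)
87: right child of 82 (depth 5)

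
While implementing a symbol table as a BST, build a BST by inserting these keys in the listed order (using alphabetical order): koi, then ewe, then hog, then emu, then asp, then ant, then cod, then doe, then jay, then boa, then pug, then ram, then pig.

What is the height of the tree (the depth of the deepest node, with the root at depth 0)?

koi: root
ewe: left child of koi (depth 1)
hog: right child of ewe (depth 2)
emu: left child of ewe (depth 2)
asp: left child of emu (depth 3)
ant: left child of asp (depth 4)
cod: right child of asp (depth 4)
doe: right child of cod (depth 5)
jay: right child of hog (depth 3)
boa: left child of cod (depth 5)
pug: right child of koi (depth 1)
ram: right child of pug (depth 2)
pig: left child of pug (depth 2)

The deepest node is doe at depth 5.

5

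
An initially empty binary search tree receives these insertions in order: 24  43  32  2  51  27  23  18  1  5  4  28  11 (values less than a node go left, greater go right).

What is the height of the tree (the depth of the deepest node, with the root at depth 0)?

Resulting structure (node: left, right):
  24: L=2, R=43
  43: L=32, R=51
  32: L=27, R=–
  2: L=1, R=23
  51: L=–, R=–
  27: L=–, R=28
  23: L=18, R=–
  18: L=5, R=–
  1: L=–, R=–
  5: L=4, R=11
  4: L=–, R=–
  28: L=–, R=–
  11: L=–, R=–

The deepest node is 4 at depth 5.

5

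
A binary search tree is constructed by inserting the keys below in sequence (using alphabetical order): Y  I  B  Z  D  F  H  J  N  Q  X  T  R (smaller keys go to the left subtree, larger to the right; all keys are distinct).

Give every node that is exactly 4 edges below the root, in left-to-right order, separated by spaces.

F Q

Insert Y: tree is empty, so Y becomes the root.
Insert I: I < Y → go left. Place as left child of Y.
Insert B: B < Y → go left; B < I → go left. Place as left child of I.
Insert Z: Z > Y → go right. Place as right child of Y.
Insert D: D < Y → go left; D < I → go left; D > B → go right. Place as right child of B.
Insert F: F < Y → go left; F < I → go left; F > B → go right; F > D → go right. Place as right child of D.
Insert H: H < Y → go left; H < I → go left; H > B → go right; H > D → go right; H > F → go right. Place as right child of F.
Insert J: J < Y → go left; J > I → go right. Place as right child of I.
Insert N: N < Y → go left; N > I → go right; N > J → go right. Place as right child of J.
Insert Q: Q < Y → go left; Q > I → go right; Q > J → go right; Q > N → go right. Place as right child of N.
Insert X: X < Y → go left; X > I → go right; X > J → go right; X > N → go right; X > Q → go right. Place as right child of Q.
Insert T: T < Y → go left; T > I → go right; T > J → go right; T > N → go right; T > Q → go right; T < X → go left. Place as left child of X.
Insert R: R < Y → go left; R > I → go right; R > J → go right; R > N → go right; R > Q → go right; R < X → go left; R < T → go left. Place as left child of T.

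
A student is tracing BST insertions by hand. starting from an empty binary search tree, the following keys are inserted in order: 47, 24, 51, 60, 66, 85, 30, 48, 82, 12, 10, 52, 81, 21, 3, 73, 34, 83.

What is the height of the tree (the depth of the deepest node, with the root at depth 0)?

Insert 47: tree is empty, so 47 becomes the root.
Insert 24: 24 < 47 → go left. Place as left child of 47.
Insert 51: 51 > 47 → go right. Place as right child of 47.
Insert 60: 60 > 47 → go right; 60 > 51 → go right. Place as right child of 51.
Insert 66: 66 > 47 → go right; 66 > 51 → go right; 66 > 60 → go right. Place as right child of 60.
Insert 85: 85 > 47 → go right; 85 > 51 → go right; 85 > 60 → go right; 85 > 66 → go right. Place as right child of 66.
Insert 30: 30 < 47 → go left; 30 > 24 → go right. Place as right child of 24.
Insert 48: 48 > 47 → go right; 48 < 51 → go left. Place as left child of 51.
Insert 82: 82 > 47 → go right; 82 > 51 → go right; 82 > 60 → go right; 82 > 66 → go right; 82 < 85 → go left. Place as left child of 85.
Insert 12: 12 < 47 → go left; 12 < 24 → go left. Place as left child of 24.
Insert 10: 10 < 47 → go left; 10 < 24 → go left; 10 < 12 → go left. Place as left child of 12.
Insert 52: 52 > 47 → go right; 52 > 51 → go right; 52 < 60 → go left. Place as left child of 60.
Insert 81: 81 > 47 → go right; 81 > 51 → go right; 81 > 60 → go right; 81 > 66 → go right; 81 < 85 → go left; 81 < 82 → go left. Place as left child of 82.
Insert 21: 21 < 47 → go left; 21 < 24 → go left; 21 > 12 → go right. Place as right child of 12.
Insert 3: 3 < 47 → go left; 3 < 24 → go left; 3 < 12 → go left; 3 < 10 → go left. Place as left child of 10.
Insert 73: 73 > 47 → go right; 73 > 51 → go right; 73 > 60 → go right; 73 > 66 → go right; 73 < 85 → go left; 73 < 82 → go left; 73 < 81 → go left. Place as left child of 81.
Insert 34: 34 < 47 → go left; 34 > 24 → go right; 34 > 30 → go right. Place as right child of 30.
Insert 83: 83 > 47 → go right; 83 > 51 → go right; 83 > 60 → go right; 83 > 66 → go right; 83 < 85 → go left; 83 > 82 → go right. Place as right child of 82.

The deepest node is 73 at depth 7.

7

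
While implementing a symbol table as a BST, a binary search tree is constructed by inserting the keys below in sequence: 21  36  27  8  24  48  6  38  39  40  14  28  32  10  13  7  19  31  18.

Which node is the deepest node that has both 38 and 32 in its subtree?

36

21: root
36: right child of 21 (depth 1)
27: left child of 36 (depth 2)
8: left child of 21 (depth 1)
24: left child of 27 (depth 3)
48: right child of 36 (depth 2)
6: left child of 8 (depth 2)
38: left child of 48 (depth 3)
39: right child of 38 (depth 4)
40: right child of 39 (depth 5)
14: right child of 8 (depth 2)
28: right child of 27 (depth 3)
32: right child of 28 (depth 4)
10: left child of 14 (depth 3)
13: right child of 10 (depth 4)
7: right child of 6 (depth 3)
19: right child of 14 (depth 3)
31: left child of 32 (depth 5)
18: left child of 19 (depth 4)

Path to 38: 21 → 36 → 48 → 38
Path to 32: 21 → 36 → 27 → 28 → 32
The paths share a prefix ending at 36, then split left and right.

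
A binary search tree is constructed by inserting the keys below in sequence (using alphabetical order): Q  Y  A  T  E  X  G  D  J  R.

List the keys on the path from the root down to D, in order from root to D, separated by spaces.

Q A E D

Resulting structure (node: left, right):
  Q: L=A, R=Y
  Y: L=T, R=–
  A: L=–, R=E
  T: L=R, R=X
  E: L=D, R=G
  X: L=–, R=–
  G: L=–, R=J
  D: L=–, R=–
  J: L=–, R=–
  R: L=–, R=–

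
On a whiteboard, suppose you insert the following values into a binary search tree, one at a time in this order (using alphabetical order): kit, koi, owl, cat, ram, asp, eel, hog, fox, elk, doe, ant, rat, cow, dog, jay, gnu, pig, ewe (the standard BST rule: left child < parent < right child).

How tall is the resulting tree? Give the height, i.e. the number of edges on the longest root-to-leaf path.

6

kit: root
koi: right child of kit (depth 1)
owl: right child of koi (depth 2)
cat: left child of kit (depth 1)
ram: right child of owl (depth 3)
asp: left child of cat (depth 2)
eel: right child of cat (depth 2)
hog: right child of eel (depth 3)
fox: left child of hog (depth 4)
elk: left child of fox (depth 5)
doe: left child of eel (depth 3)
ant: left child of asp (depth 3)
rat: right child of ram (depth 4)
cow: left child of doe (depth 4)
dog: right child of doe (depth 4)
jay: right child of hog (depth 4)
gnu: right child of fox (depth 5)
pig: left child of ram (depth 4)
ewe: right child of elk (depth 6)

The deepest node is ewe at depth 6.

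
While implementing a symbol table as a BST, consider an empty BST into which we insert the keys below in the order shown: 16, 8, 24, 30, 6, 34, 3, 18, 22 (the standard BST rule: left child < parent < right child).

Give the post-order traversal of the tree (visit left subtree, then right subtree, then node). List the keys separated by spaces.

3 6 8 22 18 34 30 24 16

Resulting structure (node: left, right):
  16: L=8, R=24
  8: L=6, R=–
  24: L=18, R=30
  30: L=–, R=34
  6: L=3, R=–
  34: L=–, R=–
  3: L=–, R=–
  18: L=–, R=22
  22: L=–, R=–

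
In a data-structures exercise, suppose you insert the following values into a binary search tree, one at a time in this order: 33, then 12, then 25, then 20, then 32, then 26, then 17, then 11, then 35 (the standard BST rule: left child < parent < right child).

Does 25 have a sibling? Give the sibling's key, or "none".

33: root
12: left child of 33 (depth 1)
25: right child of 12 (depth 2)
20: left child of 25 (depth 3)
32: right child of 25 (depth 3)
26: left child of 32 (depth 4)
17: left child of 20 (depth 4)
11: left child of 12 (depth 2)
35: right child of 33 (depth 1)

25's parent is 12; the other child of 12 is 11.

11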